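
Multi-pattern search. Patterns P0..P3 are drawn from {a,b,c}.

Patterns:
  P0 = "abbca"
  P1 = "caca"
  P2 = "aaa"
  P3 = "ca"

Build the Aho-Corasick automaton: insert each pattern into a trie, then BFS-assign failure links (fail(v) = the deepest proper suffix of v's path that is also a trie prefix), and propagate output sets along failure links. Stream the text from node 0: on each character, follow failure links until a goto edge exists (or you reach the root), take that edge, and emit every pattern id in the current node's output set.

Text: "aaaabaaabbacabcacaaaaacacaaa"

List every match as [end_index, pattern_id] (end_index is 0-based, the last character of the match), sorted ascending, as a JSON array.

Construct AC machine:
Trie (insert patterns):
  0='ε' goto a→1 c→6
  1='a' goto a→10 b→2
  2='ab' goto b→3
  3='abb' goto c→4
  4='abbc' goto a→5
  5='abbca' goto ·  [P0 ends]
  6='c' goto a→7
  7='ca' goto c→8  [P3 ends]
  8='cac' goto a→9
  9='caca' goto ·  [P1 ends]
  10='aa' goto a→11
  11='aaa' goto ·  [P2 ends]

BFS fail/out derivation:
  n1('a'): parent n0 fail=0; on 'a' 0 → fail=0;  out ∅∪∅=∅
  n6('c'): parent n0 fail=0; on 'c' 0 → fail=0;  out ∅∪∅=∅
  n2('ab'): parent n1 fail=0; on 'b' 0 → fail=0;  out ∅∪∅=∅
  n7('ca'): parent n6 fail=0; on 'a' 0 → fail=1;  out {3}∪∅={3}
  n10('aa'): parent n1 fail=0; on 'a' 0 → fail=1;  out ∅∪∅=∅
  n3('abb'): parent n2 fail=0; on 'b' 0 → fail=0;  out ∅∪∅=∅
  n8('cac'): parent n7 fail=1; on 'c' 1→0 → fail=6;  out ∅∪∅=∅
  n11('aaa'): parent n10 fail=1; on 'a' 1 → fail=10;  out {2}∪∅={2}
  n4('abbc'): parent n3 fail=0; on 'c' 0 → fail=6;  out ∅∪∅=∅
  n9('caca'): parent n8 fail=6; on 'a' 6 → fail=7;  out {1}∪{3}={1,3}
  n5('abbca'): parent n4 fail=6; on 'a' 6 → fail=7;  out {0}∪{3}={0,3}

Scan:
pos 0 'a': at 1
pos 1 'a': at 10
pos 2 'a': at 11  ** P2@[0:2]
pos 3 'a': at 11 (via fail)  ** P2@[1:3]
pos 4 'b': at 2 (via fail)
pos 5 'a': at 1 (via fail)
pos 6 'a': at 10
pos 7 'a': at 11  ** P2@[5:7]
pos 8 'b': at 2 (via fail)
pos 9 'b': at 3
pos 10 'a': at 1 (via fail)
pos 11 'c': at 6 (via fail)
pos 12 'a': at 7  ** P3@[11:12]
pos 13 'b': at 2 (via fail)
pos 14 'c': at 6 (via fail)
pos 15 'a': at 7  ** P3@[14:15]
pos 16 'c': at 8
pos 17 'a': at 9  ** P1@[14:17],P3@[16:17]
pos 18 'a': at 10 (via fail)
pos 19 'a': at 11  ** P2@[17:19]
pos 20 'a': at 11 (via fail)  ** P2@[18:20]
pos 21 'a': at 11 (via fail)  ** P2@[19:21]
pos 22 'c': at 6 (via fail)
pos 23 'a': at 7  ** P3@[22:23]
pos 24 'c': at 8
pos 25 'a': at 9  ** P1@[22:25],P3@[24:25]
pos 26 'a': at 10 (via fail)
pos 27 'a': at 11  ** P2@[25:27]

Matches: [[2,2],[3,2],[7,2],[12,3],[15,3],[17,1],[17,3],[19,2],[20,2],[21,2],[23,3],[25,1],[25,3],[27,2]]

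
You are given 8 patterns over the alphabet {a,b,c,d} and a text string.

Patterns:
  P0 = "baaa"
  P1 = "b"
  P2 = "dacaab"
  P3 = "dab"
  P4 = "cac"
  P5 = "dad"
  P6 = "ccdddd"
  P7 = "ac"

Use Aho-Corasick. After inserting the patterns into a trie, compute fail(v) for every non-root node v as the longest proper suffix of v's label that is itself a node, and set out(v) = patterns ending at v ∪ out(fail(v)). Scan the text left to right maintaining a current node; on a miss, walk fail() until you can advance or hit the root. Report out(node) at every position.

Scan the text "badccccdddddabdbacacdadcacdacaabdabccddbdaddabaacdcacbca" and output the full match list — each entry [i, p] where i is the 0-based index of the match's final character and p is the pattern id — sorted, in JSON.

Build automaton:
Trie nodes:
  0='ε' goto a→21 b→1 c→12 d→5
  1='b' goto a→2  ←P1
  2='ba' goto a→3
  3='baa' goto a→4
  4='baaa' goto ·  ←P0
  5='d' goto a→6
  6='da' goto b→11 c→7 d→15
  7='dac' goto a→8
  8='daca' goto a→9
  9='dacaa' goto b→10
  10='dacaab' goto ·  ←P2
  11='dab' goto ·  ←P3
  12='c' goto a→13 c→16
  13='ca' goto c→14
  14='cac' goto ·  ←P4
  15='dad' goto ·  ←P5
  16='cc' goto d→17
  17='ccd' goto d→18
  18='ccdd' goto d→19
  19='ccddd' goto d→20
  20='ccdddd' goto ·  ←P6
  21='a' goto c→22
  22='ac' goto ·  ←P7

BFS fail/out derivation:
  n1('b'): parent n0 fail=0; on 'b' 0 → fail=0;  out {1}∪∅={1}
  n5('d'): parent n0 fail=0; on 'd' 0 → fail=0;  out ∅∪∅=∅
  n12('c'): parent n0 fail=0; on 'c' 0 → fail=0;  out ∅∪∅=∅
  n21('a'): parent n0 fail=0; on 'a' 0 → fail=0;  out ∅∪∅=∅
  n2('ba'): parent n1 fail=0; on 'a' 0 → fail=21;  out ∅∪∅=∅
  n6('da'): parent n5 fail=0; on 'a' 0 → fail=21;  out ∅∪∅=∅
  n13('ca'): parent n12 fail=0; on 'a' 0 → fail=21;  out ∅∪∅=∅
  n16('cc'): parent n12 fail=0; on 'c' 0 → fail=12;  out ∅∪∅=∅
  n22('ac'): parent n21 fail=0; on 'c' 0 → fail=12;  out {7}∪∅={7}
  n3('baa'): parent n2 fail=21; on 'a' 21→0 → fail=21;  out ∅∪∅=∅
  n7('dac'): parent n6 fail=21; on 'c' 21 → fail=22;  out ∅∪{7}={7}
  n11('dab'): parent n6 fail=21; on 'b' 21→0 → fail=1;  out {3}∪{1}={1,3}
  n14('cac'): parent n13 fail=21; on 'c' 21 → fail=22;  out {4}∪{7}={4,7}
  n15('dad'): parent n6 fail=21; on 'd' 21→0 → fail=5;  out {5}∪∅={5}
  n17('ccd'): parent n16 fail=12; on 'd' 12→0 → fail=5;  out ∅∪∅=∅
  n4('baaa'): parent n3 fail=21; on 'a' 21→0 → fail=21;  out {0}∪∅={0}
  n8('daca'): parent n7 fail=22; on 'a' 22→12 → fail=13;  out ∅∪∅=∅
  n18('ccdd'): parent n17 fail=5; on 'd' 5→0 → fail=5;  out ∅∪∅=∅
  n9('dacaa'): parent n8 fail=13; on 'a' 13→21→0 → fail=21;  out ∅∪∅=∅
  n19('ccddd'): parent n18 fail=5; on 'd' 5→0 → fail=5;  out ∅∪∅=∅
  n10('dacaab'): parent n9 fail=21; on 'b' 21→0 → fail=1;  out {2}∪{1}={1,2}
  n20('ccdddd'): parent n19 fail=5; on 'd' 5→0 → fail=5;  out {6}∪∅={6}

Scan:
pos 0 'b': at 1  ** P1@[0:0]
pos 1 'a': at 2
pos 2 'd': at 5 (fail-walked)
pos 3 'c': at 12 (fail-walked)
pos 4 'c': at 16
pos 5 'c': at 16 (fail-walked)
pos 6 'c': at 16 (fail-walked)
pos 7 'd': at 17
pos 8 'd': at 18
pos 9 'd': at 19
pos 10 'd': at 20  ** P6@[5:10]
pos 11 'd': at 5 (fail-walked)
pos 12 'a': at 6
pos 13 'b': at 11  ** P1@[13:13],P3@[11:13]
pos 14 'd': at 5 (fail-walked)
pos 15 'b': at 1 (fail-walked)  ** P1@[15:15]
pos 16 'a': at 2
pos 17 'c': at 22 (fail-walked)  ** P7@[16:17]
pos 18 'a': at 13 (fail-walked)
pos 19 'c': at 14  ** P4@[17:19],P7@[18:19]
pos 20 'd': at 5 (fail-walked)
pos 21 'a': at 6
pos 22 'd': at 15  ** P5@[20:22]
pos 23 'c': at 12 (fail-walked)
pos 24 'a': at 13
pos 25 'c': at 14  ** P4@[23:25],P7@[24:25]
pos 26 'd': at 5 (fail-walked)
pos 27 'a': at 6
pos 28 'c': at 7  ** P7@[27:28]
pos 29 'a': at 8
pos 30 'a': at 9
pos 31 'b': at 10  ** P1@[31:31],P2@[26:31]
pos 32 'd': at 5 (fail-walked)
pos 33 'a': at 6
pos 34 'b': at 11  ** P1@[34:34],P3@[32:34]
pos 35 'c': at 12 (fail-walked)
pos 36 'c': at 16
pos 37 'd': at 17
pos 38 'd': at 18
pos 39 'b': at 1 (fail-walked)  ** P1@[39:39]
pos 40 'd': at 5 (fail-walked)
pos 41 'a': at 6
pos 42 'd': at 15  ** P5@[40:42]
pos 43 'd': at 5 (fail-walked)
pos 44 'a': at 6
pos 45 'b': at 11  ** P1@[45:45],P3@[43:45]
pos 46 'a': at 2 (fail-walked)
pos 47 'a': at 3
pos 48 'c': at 22 (fail-walked)  ** P7@[47:48]
pos 49 'd': at 5 (fail-walked)
pos 50 'c': at 12 (fail-walked)
pos 51 'a': at 13
pos 52 'c': at 14  ** P4@[50:52],P7@[51:52]
pos 53 'b': at 1 (fail-walked)  ** P1@[53:53]
pos 54 'c': at 12 (fail-walked)
pos 55 'a': at 13

Matches: [[0,1],[10,6],[13,1],[13,3],[15,1],[17,7],[19,4],[19,7],[22,5],[25,4],[25,7],[28,7],[31,1],[31,2],[34,1],[34,3],[39,1],[42,5],[45,1],[45,3],[48,7],[52,4],[52,7],[53,1]]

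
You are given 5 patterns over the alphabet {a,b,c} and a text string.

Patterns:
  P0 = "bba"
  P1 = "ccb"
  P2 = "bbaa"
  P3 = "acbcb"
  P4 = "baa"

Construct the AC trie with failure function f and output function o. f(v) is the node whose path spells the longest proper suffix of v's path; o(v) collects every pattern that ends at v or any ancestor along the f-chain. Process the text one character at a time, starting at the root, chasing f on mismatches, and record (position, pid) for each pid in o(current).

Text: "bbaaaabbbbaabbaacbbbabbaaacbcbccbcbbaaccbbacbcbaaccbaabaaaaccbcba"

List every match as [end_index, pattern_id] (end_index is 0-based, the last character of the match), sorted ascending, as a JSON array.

Construct AC machine:
Trie nodes:
  0='ε' goto a→8 b→1 c→4
  1='b' goto a→13 b→2
  2='bb' goto a→3
  3='bba' goto a→7  [P0 ends]
  4='c' goto c→5
  5='cc' goto b→6
  6='ccb' goto ·  [P1 ends]
  7='bbaa' goto ·  [P2 ends]
  8='a' goto c→9
  9='ac' goto b→10
  10='acb' goto c→11
  11='acbc' goto b→12
  12='acbcb' goto ·  [P3 ends]
  13='ba' goto a→14
  14='baa' goto ·  [P4 ends]

BFS fail/out derivation:
  n1('b'): parent n0 fail=0; on 'b' 0 → fail=0;  out ∅∪∅=∅
  n4('c'): parent n0 fail=0; on 'c' 0 → fail=0;  out ∅∪∅=∅
  n8('a'): parent n0 fail=0; on 'a' 0 → fail=0;  out ∅∪∅=∅
  n2('bb'): parent n1 fail=0; on 'b' 0 → fail=1;  out ∅∪∅=∅
  n5('cc'): parent n4 fail=0; on 'c' 0 → fail=4;  out ∅∪∅=∅
  n9('ac'): parent n8 fail=0; on 'c' 0 → fail=4;  out ∅∪∅=∅
  n13('ba'): parent n1 fail=0; on 'a' 0 → fail=8;  out ∅∪∅=∅
  n3('bba'): parent n2 fail=1; on 'a' 1 → fail=13;  out {0}∪∅={0}
  n6('ccb'): parent n5 fail=4; on 'b' 4→0 → fail=1;  out {1}∪∅={1}
  n10('acb'): parent n9 fail=4; on 'b' 4→0 → fail=1;  out ∅∪∅=∅
  n14('baa'): parent n13 fail=8; on 'a' 8→0 → fail=8;  out {4}∪∅={4}
  n7('bbaa'): parent n3 fail=13; on 'a' 13 → fail=14;  out {2}∪{4}={2,4}
  n11('acbc'): parent n10 fail=1; on 'c' 1→0 → fail=4;  out ∅∪∅=∅
  n12('acbcb'): parent n11 fail=4; on 'b' 4→0 → fail=1;  out {3}∪∅={3}

Text stream:
i=0 'b': node 0→1
i=1 'b': node 1→2
i=2 'a': node 2→3  ** P0@[0:2]
i=3 'a': node 3→7  ** P2@[0:3],P4@[1:3]
i=4 'a': node 7→8 (via fail)
i=5 'a': node 8→8 (via fail)
i=6 'b': node 8→1 (via fail)
i=7 'b': node 1→2
i=8 'b': node 2→2 (via fail)
i=9 'b': node 2→2 (via fail)
i=10 'a': node 2→3  ** P0@[8:10]
i=11 'a': node 3→7  ** P2@[8:11],P4@[9:11]
i=12 'b': node 7→1 (via fail)
i=13 'b': node 1→2
i=14 'a': node 2→3  ** P0@[12:14]
i=15 'a': node 3→7  ** P2@[12:15],P4@[13:15]
i=16 'c': node 7→9 (via fail)
i=17 'b': node 9→10
i=18 'b': node 10→2 (via fail)
i=19 'b': node 2→2 (via fail)
i=20 'a': node 2→3  ** P0@[18:20]
i=21 'b': node 3→1 (via fail)
i=22 'b': node 1→2
i=23 'a': node 2→3  ** P0@[21:23]
i=24 'a': node 3→7  ** P2@[21:24],P4@[22:24]
i=25 'a': node 7→8 (via fail)
i=26 'c': node 8→9
i=27 'b': node 9→10
i=28 'c': node 10→11
i=29 'b': node 11→12  ** P3@[25:29]
i=30 'c': node 12→4 (via fail)
i=31 'c': node 4→5
i=32 'b': node 5→6  ** P1@[30:32]
i=33 'c': node 6→4 (via fail)
i=34 'b': node 4→1 (via fail)
i=35 'b': node 1→2
i=36 'a': node 2→3  ** P0@[34:36]
i=37 'a': node 3→7  ** P2@[34:37],P4@[35:37]
i=38 'c': node 7→9 (via fail)
i=39 'c': node 9→5 (via fail)
i=40 'b': node 5→6  ** P1@[38:40]
i=41 'b': node 6→2 (via fail)
i=42 'a': node 2→3  ** P0@[40:42]
i=43 'c': node 3→9 (via fail)
i=44 'b': node 9→10
i=45 'c': node 10→11
i=46 'b': node 11→12  ** P3@[42:46]
i=47 'a': node 12→13 (via fail)
i=48 'a': node 13→14  ** P4@[46:48]
i=49 'c': node 14→9 (via fail)
i=50 'c': node 9→5 (via fail)
i=51 'b': node 5→6  ** P1@[49:51]
i=52 'a': node 6→13 (via fail)
i=53 'a': node 13→14  ** P4@[51:53]
i=54 'b': node 14→1 (via fail)
i=55 'a': node 1→13
i=56 'a': node 13→14  ** P4@[54:56]
i=57 'a': node 14→8 (via fail)
i=58 'a': node 8→8 (via fail)
i=59 'c': node 8→9
i=60 'c': node 9→5 (via fail)
i=61 'b': node 5→6  ** P1@[59:61]
i=62 'c': node 6→4 (via fail)
i=63 'b': node 4→1 (via fail)
i=64 'a': node 1→13

All matches (sorted): [[2,0],[3,2],[3,4],[10,0],[11,2],[11,4],[14,0],[15,2],[15,4],[20,0],[23,0],[24,2],[24,4],[29,3],[32,1],[36,0],[37,2],[37,4],[40,1],[42,0],[46,3],[48,4],[51,1],[53,4],[56,4],[61,1]]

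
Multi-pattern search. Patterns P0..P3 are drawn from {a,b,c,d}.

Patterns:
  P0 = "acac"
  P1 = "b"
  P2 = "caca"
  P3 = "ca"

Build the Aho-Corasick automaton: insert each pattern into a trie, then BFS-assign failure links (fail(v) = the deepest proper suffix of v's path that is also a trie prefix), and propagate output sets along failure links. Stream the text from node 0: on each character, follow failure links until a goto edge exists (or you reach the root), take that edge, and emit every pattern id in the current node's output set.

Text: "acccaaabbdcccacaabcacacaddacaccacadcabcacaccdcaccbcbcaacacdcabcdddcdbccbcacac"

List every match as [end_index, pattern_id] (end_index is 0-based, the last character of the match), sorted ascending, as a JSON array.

Build automaton:
Trie nodes:
  0='ε' goto a→1 b→5 c→6
  1='a' goto c→2
  2='ac' goto a→3
  3='aca' goto c→4
  4='acac' goto ·  [P0 ends]
  5='b' goto ·  [P1 ends]
  6='c' goto a→7
  7='ca' goto c→8  [P3 ends]
  8='cac' goto a→9
  9='caca' goto ·  [P2 ends]

BFS fail/out derivation:
  fail(1) 'a': from fail(0)=0 chase 'a': 0 ⇒ 0;  out=∅∪out(0)=∅
  fail(5) 'b': from fail(0)=0 chase 'b': 0 ⇒ 0;  out={1}∪out(0)={1}
  fail(6) 'c': from fail(0)=0 chase 'c': 0 ⇒ 0;  out=∅∪out(0)=∅
  fail(2) 'ac': from fail(1)=0 chase 'c': 0 ⇒ 6;  out=∅∪out(6)=∅
  fail(7) 'ca': from fail(6)=0 chase 'a': 0 ⇒ 1;  out={3}∪out(1)={3}
  fail(3) 'aca': from fail(2)=6 chase 'a': 6 ⇒ 7;  out=∅∪out(7)={3}
  fail(8) 'cac': from fail(7)=1 chase 'c': 1 ⇒ 2;  out=∅∪out(2)=∅
  fail(4) 'acac': from fail(3)=7 chase 'c': 7 ⇒ 8;  out={0}∪out(8)={0}
  fail(9) 'caca': from fail(8)=2 chase 'a': 2 ⇒ 3;  out={2}∪out(3)={2,3}

Run:
[0] read 'a'  n0⇒n1
[1] read 'c'  n1⇒n2
[2] read 'c'  n2⇒n6 ·f
[3] read 'c'  n6⇒n6 ·f
[4] read 'a'  n6⇒n7  emit P3@[3:4]
[5] read 'a'  n7⇒n1 ·f
[6] read 'a'  n1⇒n1 ·f
[7] read 'b'  n1⇒n5 ·f  emit P1@[7:7]
[8] read 'b'  n5⇒n5 ·f  emit P1@[8:8]
[9] read 'd'  n5⇒n0 ·f
[10] read 'c'  n0⇒n6
[11] read 'c'  n6⇒n6 ·f
[12] read 'c'  n6⇒n6 ·f
[13] read 'a'  n6⇒n7  emit P3@[12:13]
[14] read 'c'  n7⇒n8
[15] read 'a'  n8⇒n9  emit P2@[12:15],P3@[14:15]
[16] read 'a'  n9⇒n1 ·f
[17] read 'b'  n1⇒n5 ·f  emit P1@[17:17]
[18] read 'c'  n5⇒n6 ·f
[19] read 'a'  n6⇒n7  emit P3@[18:19]
[20] read 'c'  n7⇒n8
[21] read 'a'  n8⇒n9  emit P2@[18:21],P3@[20:21]
[22] read 'c'  n9⇒n4 ·f  emit P0@[19:22]
[23] read 'a'  n4⇒n9 ·f  emit P2@[20:23],P3@[22:23]
[24] read 'd'  n9⇒n0 ·f
[25] read 'd'  n0⇒n0
[26] read 'a'  n0⇒n1
[27] read 'c'  n1⇒n2
[28] read 'a'  n2⇒n3  emit P3@[27:28]
[29] read 'c'  n3⇒n4  emit P0@[26:29]
[30] read 'c'  n4⇒n6 ·f
[31] read 'a'  n6⇒n7  emit P3@[30:31]
[32] read 'c'  n7⇒n8
[33] read 'a'  n8⇒n9  emit P2@[30:33],P3@[32:33]
[34] read 'd'  n9⇒n0 ·f
[35] read 'c'  n0⇒n6
[36] read 'a'  n6⇒n7  emit P3@[35:36]
[37] read 'b'  n7⇒n5 ·f  emit P1@[37:37]
[38] read 'c'  n5⇒n6 ·f
[39] read 'a'  n6⇒n7  emit P3@[38:39]
[40] read 'c'  n7⇒n8
[41] read 'a'  n8⇒n9  emit P2@[38:41],P3@[40:41]
[42] read 'c'  n9⇒n4 ·f  emit P0@[39:42]
[43] read 'c'  n4⇒n6 ·f
[44] read 'd'  n6⇒n0 ·f
[45] read 'c'  n0⇒n6
[46] read 'a'  n6⇒n7  emit P3@[45:46]
[47] read 'c'  n7⇒n8
[48] read 'c'  n8⇒n6 ·f
[49] read 'b'  n6⇒n5 ·f  emit P1@[49:49]
[50] read 'c'  n5⇒n6 ·f
[51] read 'b'  n6⇒n5 ·f  emit P1@[51:51]
[52] read 'c'  n5⇒n6 ·f
[53] read 'a'  n6⇒n7  emit P3@[52:53]
[54] read 'a'  n7⇒n1 ·f
[55] read 'c'  n1⇒n2
[56] read 'a'  n2⇒n3  emit P3@[55:56]
[57] read 'c'  n3⇒n4  emit P0@[54:57]
[58] read 'd'  n4⇒n0 ·f
[59] read 'c'  n0⇒n6
[60] read 'a'  n6⇒n7  emit P3@[59:60]
[61] read 'b'  n7⇒n5 ·f  emit P1@[61:61]
[62] read 'c'  n5⇒n6 ·f
[63] read 'd'  n6⇒n0 ·f
[64] read 'd'  n0⇒n0
[65] read 'd'  n0⇒n0
[66] read 'c'  n0⇒n6
[67] read 'd'  n6⇒n0 ·f
[68] read 'b'  n0⇒n5  emit P1@[68:68]
[69] read 'c'  n5⇒n6 ·f
[70] read 'c'  n6⇒n6 ·f
[71] read 'b'  n6⇒n5 ·f  emit P1@[71:71]
[72] read 'c'  n5⇒n6 ·f
[73] read 'a'  n6⇒n7  emit P3@[72:73]
[74] read 'c'  n7⇒n8
[75] read 'a'  n8⇒n9  emit P2@[72:75],P3@[74:75]
[76] read 'c'  n9⇒n4 ·f  emit P0@[73:76]

Result: [[4,3],[7,1],[8,1],[13,3],[15,2],[15,3],[17,1],[19,3],[21,2],[21,3],[22,0],[23,2],[23,3],[28,3],[29,0],[31,3],[33,2],[33,3],[36,3],[37,1],[39,3],[41,2],[41,3],[42,0],[46,3],[49,1],[51,1],[53,3],[56,3],[57,0],[60,3],[61,1],[68,1],[71,1],[73,3],[75,2],[75,3],[76,0]]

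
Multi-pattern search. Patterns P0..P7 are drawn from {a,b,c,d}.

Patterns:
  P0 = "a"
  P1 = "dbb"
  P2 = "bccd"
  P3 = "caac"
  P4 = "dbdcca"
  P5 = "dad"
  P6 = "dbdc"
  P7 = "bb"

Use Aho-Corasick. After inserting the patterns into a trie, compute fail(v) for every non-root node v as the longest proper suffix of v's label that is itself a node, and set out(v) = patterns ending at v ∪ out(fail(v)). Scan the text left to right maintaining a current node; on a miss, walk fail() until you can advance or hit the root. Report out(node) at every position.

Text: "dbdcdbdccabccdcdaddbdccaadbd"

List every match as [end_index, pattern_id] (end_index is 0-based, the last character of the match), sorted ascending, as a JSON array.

Build automaton:
Trie (insert patterns):
  0='ε' goto a→1 b→5 c→9 d→2
  1='a' goto ·  ←P0
  2='d' goto a→17 b→3
  3='db' goto b→4 d→13
  4='dbb' goto ·  ←P1
  5='b' goto b→19 c→6
  6='bc' goto c→7
  7='bcc' goto d→8
  8='bccd' goto ·  ←P2
  9='c' goto a→10
  10='ca' goto a→11
  11='caa' goto c→12
  12='caac' goto ·  ←P3
  13='dbd' goto c→14
  14='dbdc' goto c→15  ←P6
  15='dbdcc' goto a→16
  16='dbdcca' goto ·  ←P4
  17='da' goto d→18
  18='dad' goto ·  ←P5
  19='bb' goto ·  ←P7

Failure links (BFS by depth):
  fail(1) 'a': from fail(0)=0 chase 'a': 0 ⇒ 0;  out={0}∪out(0)={0}
  fail(2) 'd': from fail(0)=0 chase 'd': 0 ⇒ 0;  out=∅∪out(0)=∅
  fail(5) 'b': from fail(0)=0 chase 'b': 0 ⇒ 0;  out=∅∪out(0)=∅
  fail(9) 'c': from fail(0)=0 chase 'c': 0 ⇒ 0;  out=∅∪out(0)=∅
  fail(3) 'db': from fail(2)=0 chase 'b': 0 ⇒ 5;  out=∅∪out(5)=∅
  fail(6) 'bc': from fail(5)=0 chase 'c': 0 ⇒ 9;  out=∅∪out(9)=∅
  fail(10) 'ca': from fail(9)=0 chase 'a': 0 ⇒ 1;  out=∅∪out(1)={0}
  fail(17) 'da': from fail(2)=0 chase 'a': 0 ⇒ 1;  out=∅∪out(1)={0}
  fail(19) 'bb': from fail(5)=0 chase 'b': 0 ⇒ 5;  out={7}∪out(5)={7}
  fail(4) 'dbb': from fail(3)=5 chase 'b': 5 ⇒ 19;  out={1}∪out(19)={1,7}
  fail(7) 'bcc': from fail(6)=9 chase 'c': 9→0 ⇒ 9;  out=∅∪out(9)=∅
  fail(11) 'caa': from fail(10)=1 chase 'a': 1→0 ⇒ 1;  out=∅∪out(1)={0}
  fail(13) 'dbd': from fail(3)=5 chase 'd': 5→0 ⇒ 2;  out=∅∪out(2)=∅
  fail(18) 'dad': from fail(17)=1 chase 'd': 1→0 ⇒ 2;  out={5}∪out(2)={5}
  fail(8) 'bccd': from fail(7)=9 chase 'd': 9→0 ⇒ 2;  out={2}∪out(2)={2}
  fail(12) 'caac': from fail(11)=1 chase 'c': 1→0 ⇒ 9;  out={3}∪out(9)={3}
  fail(14) 'dbdc': from fail(13)=2 chase 'c': 2→0 ⇒ 9;  out={6}∪out(9)={6}
  fail(15) 'dbdcc': from fail(14)=9 chase 'c': 9→0 ⇒ 9;  out=∅∪out(9)=∅
  fail(16) 'dbdcca': from fail(15)=9 chase 'a': 9 ⇒ 10;  out={4}∪out(10)={0,4}

Run:
[0] read 'd'  n0⇒n2
[1] read 'b'  n2⇒n3
[2] read 'd'  n3⇒n13
[3] read 'c'  n13⇒n14  → match P6@[0:3]
[4] read 'd'  n14⇒n2 ·f
[5] read 'b'  n2⇒n3
[6] read 'd'  n3⇒n13
[7] read 'c'  n13⇒n14  → match P6@[4:7]
[8] read 'c'  n14⇒n15
[9] read 'a'  n15⇒n16  → match P0@[9:9],P4@[4:9]
[10] read 'b'  n16⇒n5 ·f
[11] read 'c'  n5⇒n6
[12] read 'c'  n6⇒n7
[13] read 'd'  n7⇒n8  → match P2@[10:13]
[14] read 'c'  n8⇒n9 ·f
[15] read 'd'  n9⇒n2 ·f
[16] read 'a'  n2⇒n17  → match P0@[16:16]
[17] read 'd'  n17⇒n18  → match P5@[15:17]
[18] read 'd'  n18⇒n2 ·f
[19] read 'b'  n2⇒n3
[20] read 'd'  n3⇒n13
[21] read 'c'  n13⇒n14  → match P6@[18:21]
[22] read 'c'  n14⇒n15
[23] read 'a'  n15⇒n16  → match P0@[23:23],P4@[18:23]
[24] read 'a'  n16⇒n11 ·f  → match P0@[24:24]
[25] read 'd'  n11⇒n2 ·f
[26] read 'b'  n2⇒n3
[27] read 'd'  n3⇒n13

All matches (sorted): [[3,6],[7,6],[9,0],[9,4],[13,2],[16,0],[17,5],[21,6],[23,0],[23,4],[24,0]]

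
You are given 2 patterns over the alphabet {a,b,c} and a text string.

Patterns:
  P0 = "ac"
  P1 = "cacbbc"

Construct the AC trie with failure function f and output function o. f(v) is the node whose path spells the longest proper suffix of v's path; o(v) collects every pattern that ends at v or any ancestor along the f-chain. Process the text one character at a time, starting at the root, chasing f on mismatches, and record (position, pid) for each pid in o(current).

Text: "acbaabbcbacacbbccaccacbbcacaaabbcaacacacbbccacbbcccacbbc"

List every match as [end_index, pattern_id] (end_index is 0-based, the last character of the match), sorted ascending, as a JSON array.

Build:
Trie nodes:
  n0 'ε': a→1 c→3
  n1 'a': c→2
  n2 'ac': ·  [P0 ends]
  n3 'c': a→4
  n4 'ca': c→5
  n5 'cac': b→6
  n6 'cacb': b→7
  n7 'cacbb': c→8
  n8 'cacbbc': ·  [P1 ends]

BFS fail/out derivation:
  n1('a'): parent n0 fail=0; on 'a' 0 → fail=0;  out ∅∪∅=∅
  n3('c'): parent n0 fail=0; on 'c' 0 → fail=0;  out ∅∪∅=∅
  n2('ac'): parent n1 fail=0; on 'c' 0 → fail=3;  out {0}∪∅={0}
  n4('ca'): parent n3 fail=0; on 'a' 0 → fail=1;  out ∅∪∅=∅
  n5('cac'): parent n4 fail=1; on 'c' 1 → fail=2;  out ∅∪{0}={0}
  n6('cacb'): parent n5 fail=2; on 'b' 2→3→0 → fail=0;  out ∅∪∅=∅
  n7('cacbb'): parent n6 fail=0; on 'b' 0 → fail=0;  out ∅∪∅=∅
  n8('cacbbc'): parent n7 fail=0; on 'c' 0 → fail=3;  out {1}∪∅={1}

Text stream:
pos 0 'a': at 1
pos 1 'c': at 2  → match P0@[0:1]
pos 2 'b': at 0 ·f
pos 3 'a': at 1
pos 4 'a': at 1 ·f
pos 5 'b': at 0 ·f
pos 6 'b': at 0
pos 7 'c': at 3
pos 8 'b': at 0 ·f
pos 9 'a': at 1
pos 10 'c': at 2  → match P0@[9:10]
pos 11 'a': at 4 ·f
pos 12 'c': at 5  → match P0@[11:12]
pos 13 'b': at 6
pos 14 'b': at 7
pos 15 'c': at 8  → match P1@[10:15]
pos 16 'c': at 3 ·f
pos 17 'a': at 4
pos 18 'c': at 5  → match P0@[17:18]
pos 19 'c': at 3 ·f
pos 20 'a': at 4
pos 21 'c': at 5  → match P0@[20:21]
pos 22 'b': at 6
pos 23 'b': at 7
pos 24 'c': at 8  → match P1@[19:24]
pos 25 'a': at 4 ·f
pos 26 'c': at 5  → match P0@[25:26]
pos 27 'a': at 4 ·f
pos 28 'a': at 1 ·f
pos 29 'a': at 1 ·f
pos 30 'b': at 0 ·f
pos 31 'b': at 0
pos 32 'c': at 3
pos 33 'a': at 4
pos 34 'a': at 1 ·f
pos 35 'c': at 2  → match P0@[34:35]
pos 36 'a': at 4 ·f
pos 37 'c': at 5  → match P0@[36:37]
pos 38 'a': at 4 ·f
pos 39 'c': at 5  → match P0@[38:39]
pos 40 'b': at 6
pos 41 'b': at 7
pos 42 'c': at 8  → match P1@[37:42]
pos 43 'c': at 3 ·f
pos 44 'a': at 4
pos 45 'c': at 5  → match P0@[44:45]
pos 46 'b': at 6
pos 47 'b': at 7
pos 48 'c': at 8  → match P1@[43:48]
pos 49 'c': at 3 ·f
pos 50 'c': at 3 ·f
pos 51 'a': at 4
pos 52 'c': at 5  → match P0@[51:52]
pos 53 'b': at 6
pos 54 'b': at 7
pos 55 'c': at 8  → match P1@[50:55]

All matches (sorted): [[1,0],[10,0],[12,0],[15,1],[18,0],[21,0],[24,1],[26,0],[35,0],[37,0],[39,0],[42,1],[45,0],[48,1],[52,0],[55,1]]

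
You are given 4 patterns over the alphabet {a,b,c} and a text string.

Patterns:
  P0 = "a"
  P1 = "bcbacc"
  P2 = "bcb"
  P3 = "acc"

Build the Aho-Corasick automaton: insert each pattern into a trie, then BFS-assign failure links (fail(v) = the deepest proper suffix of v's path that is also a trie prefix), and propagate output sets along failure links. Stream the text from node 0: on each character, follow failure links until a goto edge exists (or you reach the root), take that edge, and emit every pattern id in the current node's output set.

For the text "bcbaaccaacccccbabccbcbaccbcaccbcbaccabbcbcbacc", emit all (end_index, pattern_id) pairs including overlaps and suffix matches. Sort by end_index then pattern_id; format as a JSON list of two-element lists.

Build:
Trie nodes:
  n0 'ε': a→1 b→2
  n1 'a': c→8  [P0 ends]
  n2 'b': c→3
  n3 'bc': b→4
  n4 'bcb': a→5  [P2 ends]
  n5 'bcba': c→6
  n6 'bcbac': c→7
  n7 'bcbacc': ·  [P1 ends]
  n8 'ac': c→9
  n9 'acc': ·  [P3 ends]

BFS fail/out derivation:
  fail(1) 'a': from fail(0)=0 chase 'a': 0 ⇒ 0;  out={0}∪out(0)={0}
  fail(2) 'b': from fail(0)=0 chase 'b': 0 ⇒ 0;  out=∅∪out(0)=∅
  fail(3) 'bc': from fail(2)=0 chase 'c': 0 ⇒ 0;  out=∅∪out(0)=∅
  fail(8) 'ac': from fail(1)=0 chase 'c': 0 ⇒ 0;  out=∅∪out(0)=∅
  fail(4) 'bcb': from fail(3)=0 chase 'b': 0 ⇒ 2;  out={2}∪out(2)={2}
  fail(9) 'acc': from fail(8)=0 chase 'c': 0 ⇒ 0;  out={3}∪out(0)={3}
  fail(5) 'bcba': from fail(4)=2 chase 'a': 2→0 ⇒ 1;  out=∅∪out(1)={0}
  fail(6) 'bcbac': from fail(5)=1 chase 'c': 1 ⇒ 8;  out=∅∪out(8)=∅
  fail(7) 'bcbacc': from fail(6)=8 chase 'c': 8 ⇒ 9;  out={1}∪out(9)={1,3}

Scan:
[0] read 'b'  n0⇒n2
[1] read 'c'  n2⇒n3
[2] read 'b'  n3⇒n4  → match P2@[0:2]
[3] read 'a'  n4⇒n5  → match P0@[3:3]
[4] read 'a'  n5⇒n1 (fail-walked)  → match P0@[4:4]
[5] read 'c'  n1⇒n8
[6] read 'c'  n8⇒n9  → match P3@[4:6]
[7] read 'a'  n9⇒n1 (fail-walked)  → match P0@[7:7]
[8] read 'a'  n1⇒n1 (fail-walked)  → match P0@[8:8]
[9] read 'c'  n1⇒n8
[10] read 'c'  n8⇒n9  → match P3@[8:10]
[11] read 'c'  n9⇒n0 (fail-walked)
[12] read 'c'  n0⇒n0
[13] read 'c'  n0⇒n0
[14] read 'b'  n0⇒n2
[15] read 'a'  n2⇒n1 (fail-walked)  → match P0@[15:15]
[16] read 'b'  n1⇒n2 (fail-walked)
[17] read 'c'  n2⇒n3
[18] read 'c'  n3⇒n0 (fail-walked)
[19] read 'b'  n0⇒n2
[20] read 'c'  n2⇒n3
[21] read 'b'  n3⇒n4  → match P2@[19:21]
[22] read 'a'  n4⇒n5  → match P0@[22:22]
[23] read 'c'  n5⇒n6
[24] read 'c'  n6⇒n7  → match P1@[19:24],P3@[22:24]
[25] read 'b'  n7⇒n2 (fail-walked)
[26] read 'c'  n2⇒n3
[27] read 'a'  n3⇒n1 (fail-walked)  → match P0@[27:27]
[28] read 'c'  n1⇒n8
[29] read 'c'  n8⇒n9  → match P3@[27:29]
[30] read 'b'  n9⇒n2 (fail-walked)
[31] read 'c'  n2⇒n3
[32] read 'b'  n3⇒n4  → match P2@[30:32]
[33] read 'a'  n4⇒n5  → match P0@[33:33]
[34] read 'c'  n5⇒n6
[35] read 'c'  n6⇒n7  → match P1@[30:35],P3@[33:35]
[36] read 'a'  n7⇒n1 (fail-walked)  → match P0@[36:36]
[37] read 'b'  n1⇒n2 (fail-walked)
[38] read 'b'  n2⇒n2 (fail-walked)
[39] read 'c'  n2⇒n3
[40] read 'b'  n3⇒n4  → match P2@[38:40]
[41] read 'c'  n4⇒n3 (fail-walked)
[42] read 'b'  n3⇒n4  → match P2@[40:42]
[43] read 'a'  n4⇒n5  → match P0@[43:43]
[44] read 'c'  n5⇒n6
[45] read 'c'  n6⇒n7  → match P1@[40:45],P3@[43:45]

Result: [[2,2],[3,0],[4,0],[6,3],[7,0],[8,0],[10,3],[15,0],[21,2],[22,0],[24,1],[24,3],[27,0],[29,3],[32,2],[33,0],[35,1],[35,3],[36,0],[40,2],[42,2],[43,0],[45,1],[45,3]]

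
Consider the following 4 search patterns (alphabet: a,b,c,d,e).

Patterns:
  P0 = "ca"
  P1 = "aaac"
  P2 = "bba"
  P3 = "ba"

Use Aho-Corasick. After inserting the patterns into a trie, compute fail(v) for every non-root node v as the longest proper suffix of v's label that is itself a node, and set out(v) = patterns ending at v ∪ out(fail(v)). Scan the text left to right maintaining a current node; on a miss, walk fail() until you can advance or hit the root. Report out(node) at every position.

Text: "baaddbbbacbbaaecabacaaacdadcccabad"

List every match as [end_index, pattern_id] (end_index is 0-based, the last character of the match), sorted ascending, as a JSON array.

Build automaton:
Trie nodes:
  0='ε' goto a→3 b→7 c→1
  1='c' goto a→2
  2='ca' goto ·  ←P0
  3='a' goto a→4
  4='aa' goto a→5
  5='aaa' goto c→6
  6='aaac' goto ·  ←P1
  7='b' goto a→10 b→8
  8='bb' goto a→9
  9='bba' goto ·  ←P2
  10='ba' goto ·  ←P3

BFS fail/out derivation:
  n1('c'): parent n0 fail=0; on 'c' 0 → fail=0;  out ∅∪∅=∅
  n3('a'): parent n0 fail=0; on 'a' 0 → fail=0;  out ∅∪∅=∅
  n7('b'): parent n0 fail=0; on 'b' 0 → fail=0;  out ∅∪∅=∅
  n2('ca'): parent n1 fail=0; on 'a' 0 → fail=3;  out {0}∪∅={0}
  n4('aa'): parent n3 fail=0; on 'a' 0 → fail=3;  out ∅∪∅=∅
  n8('bb'): parent n7 fail=0; on 'b' 0 → fail=7;  out ∅∪∅=∅
  n10('ba'): parent n7 fail=0; on 'a' 0 → fail=3;  out {3}∪∅={3}
  n5('aaa'): parent n4 fail=3; on 'a' 3 → fail=4;  out ∅∪∅=∅
  n9('bba'): parent n8 fail=7; on 'a' 7 → fail=10;  out {2}∪{3}={2,3}
  n6('aaac'): parent n5 fail=4; on 'c' 4→3→0 → fail=1;  out {1}∪∅={1}

Run:
pos 0 'b': at 7
pos 1 'a': at 10  emit P3@[0:1]
pos 2 'a': at 4 (fail-walked)
pos 3 'd': at 0 (fail-walked)
pos 4 'd': at 0
pos 5 'b': at 7
pos 6 'b': at 8
pos 7 'b': at 8 (fail-walked)
pos 8 'a': at 9  emit P2@[6:8],P3@[7:8]
pos 9 'c': at 1 (fail-walked)
pos 10 'b': at 7 (fail-walked)
pos 11 'b': at 8
pos 12 'a': at 9  emit P2@[10:12],P3@[11:12]
pos 13 'a': at 4 (fail-walked)
pos 14 'e': at 0 (fail-walked)
pos 15 'c': at 1
pos 16 'a': at 2  emit P0@[15:16]
pos 17 'b': at 7 (fail-walked)
pos 18 'a': at 10  emit P3@[17:18]
pos 19 'c': at 1 (fail-walked)
pos 20 'a': at 2  emit P0@[19:20]
pos 21 'a': at 4 (fail-walked)
pos 22 'a': at 5
pos 23 'c': at 6  emit P1@[20:23]
pos 24 'd': at 0 (fail-walked)
pos 25 'a': at 3
pos 26 'd': at 0 (fail-walked)
pos 27 'c': at 1
pos 28 'c': at 1 (fail-walked)
pos 29 'c': at 1 (fail-walked)
pos 30 'a': at 2  emit P0@[29:30]
pos 31 'b': at 7 (fail-walked)
pos 32 'a': at 10  emit P3@[31:32]
pos 33 'd': at 0 (fail-walked)

Matches: [[1,3],[8,2],[8,3],[12,2],[12,3],[16,0],[18,3],[20,0],[23,1],[30,0],[32,3]]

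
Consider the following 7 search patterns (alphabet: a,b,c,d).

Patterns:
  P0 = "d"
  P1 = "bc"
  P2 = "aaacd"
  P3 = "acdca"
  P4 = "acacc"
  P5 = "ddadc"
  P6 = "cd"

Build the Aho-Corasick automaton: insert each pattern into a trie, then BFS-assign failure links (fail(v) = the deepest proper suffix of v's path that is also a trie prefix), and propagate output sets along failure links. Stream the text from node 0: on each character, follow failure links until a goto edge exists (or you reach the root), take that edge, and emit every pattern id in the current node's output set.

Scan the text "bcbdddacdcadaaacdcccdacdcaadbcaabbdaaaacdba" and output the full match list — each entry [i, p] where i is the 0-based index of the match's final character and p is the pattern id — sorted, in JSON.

Build:
Trie nodes:
  n0 'ε': a→4 b→2 c→20 d→1
  n1 'd': d→16  [P0 ends]
  n2 'b': c→3
  n3 'bc': ·  [P1 ends]
  n4 'a': a→5 c→9
  n5 'aa': a→6
  n6 'aaa': c→7
  n7 'aaac': d→8
  n8 'aaacd': ·  [P2 ends]
  n9 'ac': a→13 d→10
  n10 'acd': c→11
  n11 'acdc': a→12
  n12 'acdca': ·  [P3 ends]
  n13 'aca': c→14
  n14 'acac': c→15
  n15 'acacc': ·  [P4 ends]
  n16 'dd': a→17
  n17 'dda': d→18
  n18 'ddad': c→19
  n19 'ddadc': ·  [P5 ends]
  n20 'c': d→21
  n21 'cd': ·  [P6 ends]

Failure links (BFS by depth):
  n1('d'): parent n0 fail=0; on 'd' 0 → fail=0;  out {0}∪∅={0}
  n2('b'): parent n0 fail=0; on 'b' 0 → fail=0;  out ∅∪∅=∅
  n4('a'): parent n0 fail=0; on 'a' 0 → fail=0;  out ∅∪∅=∅
  n20('c'): parent n0 fail=0; on 'c' 0 → fail=0;  out ∅∪∅=∅
  n3('bc'): parent n2 fail=0; on 'c' 0 → fail=20;  out {1}∪∅={1}
  n5('aa'): parent n4 fail=0; on 'a' 0 → fail=4;  out ∅∪∅=∅
  n9('ac'): parent n4 fail=0; on 'c' 0 → fail=20;  out ∅∪∅=∅
  n16('dd'): parent n1 fail=0; on 'd' 0 → fail=1;  out ∅∪{0}={0}
  n21('cd'): parent n20 fail=0; on 'd' 0 → fail=1;  out {6}∪{0}={0,6}
  n6('aaa'): parent n5 fail=4; on 'a' 4 → fail=5;  out ∅∪∅=∅
  n10('acd'): parent n9 fail=20; on 'd' 20 → fail=21;  out ∅∪{0,6}={0,6}
  n13('aca'): parent n9 fail=20; on 'a' 20→0 → fail=4;  out ∅∪∅=∅
  n17('dda'): parent n16 fail=1; on 'a' 1→0 → fail=4;  out ∅∪∅=∅
  n7('aaac'): parent n6 fail=5; on 'c' 5→4 → fail=9;  out ∅∪∅=∅
  n11('acdc'): parent n10 fail=21; on 'c' 21→1→0 → fail=20;  out ∅∪∅=∅
  n14('acac'): parent n13 fail=4; on 'c' 4 → fail=9;  out ∅∪∅=∅
  n18('ddad'): parent n17 fail=4; on 'd' 4→0 → fail=1;  out ∅∪{0}={0}
  n8('aaacd'): parent n7 fail=9; on 'd' 9 → fail=10;  out {2}∪{0,6}={0,2,6}
  n12('acdca'): parent n11 fail=20; on 'a' 20→0 → fail=4;  out {3}∪∅={3}
  n15('acacc'): parent n14 fail=9; on 'c' 9→20→0 → fail=20;  out {4}∪∅={4}
  n19('ddadc'): parent n18 fail=1; on 'c' 1→0 → fail=20;  out {5}∪∅={5}

Run:
[0] read 'b'  n0⇒n2
[1] read 'c'  n2⇒n3  ** P1@[0:1]
[2] read 'b'  n3⇒n2 (fail-walked)
[3] read 'd'  n2⇒n1 (fail-walked)  ** P0@[3:3]
[4] read 'd'  n1⇒n16  ** P0@[4:4]
[5] read 'd'  n16⇒n16 (fail-walked)  ** P0@[5:5]
[6] read 'a'  n16⇒n17
[7] read 'c'  n17⇒n9 (fail-walked)
[8] read 'd'  n9⇒n10  ** P0@[8:8],P6@[7:8]
[9] read 'c'  n10⇒n11
[10] read 'a'  n11⇒n12  ** P3@[6:10]
[11] read 'd'  n12⇒n1 (fail-walked)  ** P0@[11:11]
[12] read 'a'  n1⇒n4 (fail-walked)
[13] read 'a'  n4⇒n5
[14] read 'a'  n5⇒n6
[15] read 'c'  n6⇒n7
[16] read 'd'  n7⇒n8  ** P0@[16:16],P2@[12:16],P6@[15:16]
[17] read 'c'  n8⇒n11 (fail-walked)
[18] read 'c'  n11⇒n20 (fail-walked)
[19] read 'c'  n20⇒n20 (fail-walked)
[20] read 'd'  n20⇒n21  ** P0@[20:20],P6@[19:20]
[21] read 'a'  n21⇒n4 (fail-walked)
[22] read 'c'  n4⇒n9
[23] read 'd'  n9⇒n10  ** P0@[23:23],P6@[22:23]
[24] read 'c'  n10⇒n11
[25] read 'a'  n11⇒n12  ** P3@[21:25]
[26] read 'a'  n12⇒n5 (fail-walked)
[27] read 'd'  n5⇒n1 (fail-walked)  ** P0@[27:27]
[28] read 'b'  n1⇒n2 (fail-walked)
[29] read 'c'  n2⇒n3  ** P1@[28:29]
[30] read 'a'  n3⇒n4 (fail-walked)
[31] read 'a'  n4⇒n5
[32] read 'b'  n5⇒n2 (fail-walked)
[33] read 'b'  n2⇒n2 (fail-walked)
[34] read 'd'  n2⇒n1 (fail-walked)  ** P0@[34:34]
[35] read 'a'  n1⇒n4 (fail-walked)
[36] read 'a'  n4⇒n5
[37] read 'a'  n5⇒n6
[38] read 'a'  n6⇒n6 (fail-walked)
[39] read 'c'  n6⇒n7
[40] read 'd'  n7⇒n8  ** P0@[40:40],P2@[36:40],P6@[39:40]
[41] read 'b'  n8⇒n2 (fail-walked)
[42] read 'a'  n2⇒n4 (fail-walked)

Result: [[1,1],[3,0],[4,0],[5,0],[8,0],[8,6],[10,3],[11,0],[16,0],[16,2],[16,6],[20,0],[20,6],[23,0],[23,6],[25,3],[27,0],[29,1],[34,0],[40,0],[40,2],[40,6]]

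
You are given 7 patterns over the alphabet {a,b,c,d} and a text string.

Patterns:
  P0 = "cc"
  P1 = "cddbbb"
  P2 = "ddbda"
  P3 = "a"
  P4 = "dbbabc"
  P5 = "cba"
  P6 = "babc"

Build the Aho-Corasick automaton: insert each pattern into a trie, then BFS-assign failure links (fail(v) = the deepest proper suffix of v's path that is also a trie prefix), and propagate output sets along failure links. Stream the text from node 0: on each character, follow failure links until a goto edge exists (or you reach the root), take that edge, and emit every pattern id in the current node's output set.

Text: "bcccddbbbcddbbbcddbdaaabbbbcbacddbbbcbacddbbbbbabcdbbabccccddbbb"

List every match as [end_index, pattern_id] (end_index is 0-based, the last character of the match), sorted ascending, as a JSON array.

Build automaton:
Trie (insert patterns):
  0='ε' goto a→13 b→21 c→1 d→8
  1='c' goto b→19 c→2 d→3
  2='cc' goto ·  [P0 ends]
  3='cd' goto d→4
  4='cdd' goto b→5
  5='cddb' goto b→6
  6='cddbb' goto b→7
  7='cddbbb' goto ·  [P1 ends]
  8='d' goto b→14 d→9
  9='dd' goto b→10
  10='ddb' goto d→11
  11='ddbd' goto a→12
  12='ddbda' goto ·  [P2 ends]
  13='a' goto ·  [P3 ends]
  14='db' goto b→15
  15='dbb' goto a→16
  16='dbba' goto b→17
  17='dbbab' goto c→18
  18='dbbabc' goto ·  [P4 ends]
  19='cb' goto a→20
  20='cba' goto ·  [P5 ends]
  21='b' goto a→22
  22='ba' goto b→23
  23='bab' goto c→24
  24='babc' goto ·  [P6 ends]

Failure links (BFS by depth):
  fail(1) 'c': from fail(0)=0 chase 'c': 0 ⇒ 0;  out=∅∪out(0)=∅
  fail(8) 'd': from fail(0)=0 chase 'd': 0 ⇒ 0;  out=∅∪out(0)=∅
  fail(13) 'a': from fail(0)=0 chase 'a': 0 ⇒ 0;  out={3}∪out(0)={3}
  fail(21) 'b': from fail(0)=0 chase 'b': 0 ⇒ 0;  out=∅∪out(0)=∅
  fail(2) 'cc': from fail(1)=0 chase 'c': 0 ⇒ 1;  out={0}∪out(1)={0}
  fail(3) 'cd': from fail(1)=0 chase 'd': 0 ⇒ 8;  out=∅∪out(8)=∅
  fail(9) 'dd': from fail(8)=0 chase 'd': 0 ⇒ 8;  out=∅∪out(8)=∅
  fail(14) 'db': from fail(8)=0 chase 'b': 0 ⇒ 21;  out=∅∪out(21)=∅
  fail(19) 'cb': from fail(1)=0 chase 'b': 0 ⇒ 21;  out=∅∪out(21)=∅
  fail(22) 'ba': from fail(21)=0 chase 'a': 0 ⇒ 13;  out=∅∪out(13)={3}
  fail(4) 'cdd': from fail(3)=8 chase 'd': 8 ⇒ 9;  out=∅∪out(9)=∅
  fail(10) 'ddb': from fail(9)=8 chase 'b': 8 ⇒ 14;  out=∅∪out(14)=∅
  fail(15) 'dbb': from fail(14)=21 chase 'b': 21→0 ⇒ 21;  out=∅∪out(21)=∅
  fail(20) 'cba': from fail(19)=21 chase 'a': 21 ⇒ 22;  out={5}∪out(22)={3,5}
  fail(23) 'bab': from fail(22)=13 chase 'b': 13→0 ⇒ 21;  out=∅∪out(21)=∅
  fail(5) 'cddb': from fail(4)=9 chase 'b': 9 ⇒ 10;  out=∅∪out(10)=∅
  fail(11) 'ddbd': from fail(10)=14 chase 'd': 14→21→0 ⇒ 8;  out=∅∪out(8)=∅
  fail(16) 'dbba': from fail(15)=21 chase 'a': 21 ⇒ 22;  out=∅∪out(22)={3}
  fail(24) 'babc': from fail(23)=21 chase 'c': 21→0 ⇒ 1;  out={6}∪out(1)={6}
  fail(6) 'cddbb': from fail(5)=10 chase 'b': 10→14 ⇒ 15;  out=∅∪out(15)=∅
  fail(12) 'ddbda': from fail(11)=8 chase 'a': 8→0 ⇒ 13;  out={2}∪out(13)={2,3}
  fail(17) 'dbbab': from fail(16)=22 chase 'b': 22 ⇒ 23;  out=∅∪out(23)=∅
  fail(7) 'cddbbb': from fail(6)=15 chase 'b': 15→21→0 ⇒ 21;  out={1}∪out(21)={1}
  fail(18) 'dbbabc': from fail(17)=23 chase 'c': 23 ⇒ 24;  out={4}∪out(24)={4,6}

Scan:
i=0 'b': node 0→21
i=1 'c': node 21→1 ·f
i=2 'c': node 1→2  emit P0@[1:2]
i=3 'c': node 2→2 ·f  emit P0@[2:3]
i=4 'd': node 2→3 ·f
i=5 'd': node 3→4
i=6 'b': node 4→5
i=7 'b': node 5→6
i=8 'b': node 6→7  emit P1@[3:8]
i=9 'c': node 7→1 ·f
i=10 'd': node 1→3
i=11 'd': node 3→4
i=12 'b': node 4→5
i=13 'b': node 5→6
i=14 'b': node 6→7  emit P1@[9:14]
i=15 'c': node 7→1 ·f
i=16 'd': node 1→3
i=17 'd': node 3→4
i=18 'b': node 4→5
i=19 'd': node 5→11 ·f
i=20 'a': node 11→12  emit P2@[16:20],P3@[20:20]
i=21 'a': node 12→13 ·f  emit P3@[21:21]
i=22 'a': node 13→13 ·f  emit P3@[22:22]
i=23 'b': node 13→21 ·f
i=24 'b': node 21→21 ·f
i=25 'b': node 21→21 ·f
i=26 'b': node 21→21 ·f
i=27 'c': node 21→1 ·f
i=28 'b': node 1→19
i=29 'a': node 19→20  emit P3@[29:29],P5@[27:29]
i=30 'c': node 20→1 ·f
i=31 'd': node 1→3
i=32 'd': node 3→4
i=33 'b': node 4→5
i=34 'b': node 5→6
i=35 'b': node 6→7  emit P1@[30:35]
i=36 'c': node 7→1 ·f
i=37 'b': node 1→19
i=38 'a': node 19→20  emit P3@[38:38],P5@[36:38]
i=39 'c': node 20→1 ·f
i=40 'd': node 1→3
i=41 'd': node 3→4
i=42 'b': node 4→5
i=43 'b': node 5→6
i=44 'b': node 6→7  emit P1@[39:44]
i=45 'b': node 7→21 ·f
i=46 'b': node 21→21 ·f
i=47 'a': node 21→22  emit P3@[47:47]
i=48 'b': node 22→23
i=49 'c': node 23→24  emit P6@[46:49]
i=50 'd': node 24→3 ·f
i=51 'b': node 3→14 ·f
i=52 'b': node 14→15
i=53 'a': node 15→16  emit P3@[53:53]
i=54 'b': node 16→17
i=55 'c': node 17→18  emit P4@[50:55],P6@[52:55]
i=56 'c': node 18→2 ·f  emit P0@[55:56]
i=57 'c': node 2→2 ·f  emit P0@[56:57]
i=58 'c': node 2→2 ·f  emit P0@[57:58]
i=59 'd': node 2→3 ·f
i=60 'd': node 3→4
i=61 'b': node 4→5
i=62 'b': node 5→6
i=63 'b': node 6→7  emit P1@[58:63]

Result: [[2,0],[3,0],[8,1],[14,1],[20,2],[20,3],[21,3],[22,3],[29,3],[29,5],[35,1],[38,3],[38,5],[44,1],[47,3],[49,6],[53,3],[55,4],[55,6],[56,0],[57,0],[58,0],[63,1]]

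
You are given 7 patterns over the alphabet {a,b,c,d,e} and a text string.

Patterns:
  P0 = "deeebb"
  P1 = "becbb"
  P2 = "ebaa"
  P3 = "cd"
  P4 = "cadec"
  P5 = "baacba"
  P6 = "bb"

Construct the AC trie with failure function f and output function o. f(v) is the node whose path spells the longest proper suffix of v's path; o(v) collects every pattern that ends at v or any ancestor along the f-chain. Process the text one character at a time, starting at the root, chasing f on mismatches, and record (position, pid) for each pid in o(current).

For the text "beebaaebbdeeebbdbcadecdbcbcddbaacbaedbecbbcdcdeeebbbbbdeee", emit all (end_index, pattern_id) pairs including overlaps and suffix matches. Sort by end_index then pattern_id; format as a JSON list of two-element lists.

Build:
Trie nodes:
  n0 'ε': b→7 c→16 d→1 e→12
  n1 'd': e→2
  n2 'de': e→3
  n3 'dee': e→4
  n4 'deee': b→5
  n5 'deeeb': b→6
  n6 'deeebb': ·  ←P0
  n7 'b': a→22 b→27 e→8
  n8 'be': c→9
  n9 'bec': b→10
  n10 'becb': b→11
  n11 'becbb': ·  ←P1
  n12 'e': b→13
  n13 'eb': a→14
  n14 'eba': a→15
  n15 'ebaa': ·  ←P2
  n16 'c': a→18 d→17
  n17 'cd': ·  ←P3
  n18 'ca': d→19
  n19 'cad': e→20
  n20 'cade': c→21
  n21 'cadec': ·  ←P4
  n22 'ba': a→23
  n23 'baa': c→24
  n24 'baac': b→25
  n25 'baacb': a→26
  n26 'baacba': ·  ←P5
  n27 'bb': ·  ←P6

Failure links (BFS by depth):
  n1('d'): parent n0 fail=0; on 'd' 0 → fail=0;  out ∅∪∅=∅
  n7('b'): parent n0 fail=0; on 'b' 0 → fail=0;  out ∅∪∅=∅
  n12('e'): parent n0 fail=0; on 'e' 0 → fail=0;  out ∅∪∅=∅
  n16('c'): parent n0 fail=0; on 'c' 0 → fail=0;  out ∅∪∅=∅
  n2('de'): parent n1 fail=0; on 'e' 0 → fail=12;  out ∅∪∅=∅
  n8('be'): parent n7 fail=0; on 'e' 0 → fail=12;  out ∅∪∅=∅
  n13('eb'): parent n12 fail=0; on 'b' 0 → fail=7;  out ∅∪∅=∅
  n17('cd'): parent n16 fail=0; on 'd' 0 → fail=1;  out {3}∪∅={3}
  n18('ca'): parent n16 fail=0; on 'a' 0 → fail=0;  out ∅∪∅=∅
  n22('ba'): parent n7 fail=0; on 'a' 0 → fail=0;  out ∅∪∅=∅
  n27('bb'): parent n7 fail=0; on 'b' 0 → fail=7;  out {6}∪∅={6}
  n3('dee'): parent n2 fail=12; on 'e' 12→0 → fail=12;  out ∅∪∅=∅
  n9('bec'): parent n8 fail=12; on 'c' 12→0 → fail=16;  out ∅∪∅=∅
  n14('eba'): parent n13 fail=7; on 'a' 7 → fail=22;  out ∅∪∅=∅
  n19('cad'): parent n18 fail=0; on 'd' 0 → fail=1;  out ∅∪∅=∅
  n23('baa'): parent n22 fail=0; on 'a' 0 → fail=0;  out ∅∪∅=∅
  n4('deee'): parent n3 fail=12; on 'e' 12→0 → fail=12;  out ∅∪∅=∅
  n10('becb'): parent n9 fail=16; on 'b' 16→0 → fail=7;  out ∅∪∅=∅
  n15('ebaa'): parent n14 fail=22; on 'a' 22 → fail=23;  out {2}∪∅={2}
  n20('cade'): parent n19 fail=1; on 'e' 1 → fail=2;  out ∅∪∅=∅
  n24('baac'): parent n23 fail=0; on 'c' 0 → fail=16;  out ∅∪∅=∅
  n5('deeeb'): parent n4 fail=12; on 'b' 12 → fail=13;  out ∅∪∅=∅
  n11('becbb'): parent n10 fail=7; on 'b' 7 → fail=27;  out {1}∪{6}={1,6}
  n21('cadec'): parent n20 fail=2; on 'c' 2→12→0 → fail=16;  out {4}∪∅={4}
  n25('baacb'): parent n24 fail=16; on 'b' 16→0 → fail=7;  out ∅∪∅=∅
  n6('deeebb'): parent n5 fail=13; on 'b' 13→7 → fail=27;  out {0}∪{6}={0,6}
  n26('baacba'): parent n25 fail=7; on 'a' 7 → fail=22;  out {5}∪∅={5}

Text stream:
i=0 'b': node 0→7
i=1 'e': node 7→8
i=2 'e': node 8→12 (fail-walked)
i=3 'b': node 12→13
i=4 'a': node 13→14
i=5 'a': node 14→15  ** P2@[2:5]
i=6 'e': node 15→12 (fail-walked)
i=7 'b': node 12→13
i=8 'b': node 13→27 (fail-walked)  ** P6@[7:8]
i=9 'd': node 27→1 (fail-walked)
i=10 'e': node 1→2
i=11 'e': node 2→3
i=12 'e': node 3→4
i=13 'b': node 4→5
i=14 'b': node 5→6  ** P0@[9:14],P6@[13:14]
i=15 'd': node 6→1 (fail-walked)
i=16 'b': node 1→7 (fail-walked)
i=17 'c': node 7→16 (fail-walked)
i=18 'a': node 16→18
i=19 'd': node 18→19
i=20 'e': node 19→20
i=21 'c': node 20→21  ** P4@[17:21]
i=22 'd': node 21→17 (fail-walked)  ** P3@[21:22]
i=23 'b': node 17→7 (fail-walked)
i=24 'c': node 7→16 (fail-walked)
i=25 'b': node 16→7 (fail-walked)
i=26 'c': node 7→16 (fail-walked)
i=27 'd': node 16→17  ** P3@[26:27]
i=28 'd': node 17→1 (fail-walked)
i=29 'b': node 1→7 (fail-walked)
i=30 'a': node 7→22
i=31 'a': node 22→23
i=32 'c': node 23→24
i=33 'b': node 24→25
i=34 'a': node 25→26  ** P5@[29:34]
i=35 'e': node 26→12 (fail-walked)
i=36 'd': node 12→1 (fail-walked)
i=37 'b': node 1→7 (fail-walked)
i=38 'e': node 7→8
i=39 'c': node 8→9
i=40 'b': node 9→10
i=41 'b': node 10→11  ** P1@[37:41],P6@[40:41]
i=42 'c': node 11→16 (fail-walked)
i=43 'd': node 16→17  ** P3@[42:43]
i=44 'c': node 17→16 (fail-walked)
i=45 'd': node 16→17  ** P3@[44:45]
i=46 'e': node 17→2 (fail-walked)
i=47 'e': node 2→3
i=48 'e': node 3→4
i=49 'b': node 4→5
i=50 'b': node 5→6  ** P0@[45:50],P6@[49:50]
i=51 'b': node 6→27 (fail-walked)  ** P6@[50:51]
i=52 'b': node 27→27 (fail-walked)  ** P6@[51:52]
i=53 'b': node 27→27 (fail-walked)  ** P6@[52:53]
i=54 'd': node 27→1 (fail-walked)
i=55 'e': node 1→2
i=56 'e': node 2→3
i=57 'e': node 3→4

Result: [[5,2],[8,6],[14,0],[14,6],[21,4],[22,3],[27,3],[34,5],[41,1],[41,6],[43,3],[45,3],[50,0],[50,6],[51,6],[52,6],[53,6]]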